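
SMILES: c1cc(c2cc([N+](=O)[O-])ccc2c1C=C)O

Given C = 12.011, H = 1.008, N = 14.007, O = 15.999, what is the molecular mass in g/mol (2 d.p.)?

215.21

Molecular formula: C12H9NO3.
M = 12×12.011 + 9×1.008 + 1×14.007 + 3×15.999 = 215.21 g/mol.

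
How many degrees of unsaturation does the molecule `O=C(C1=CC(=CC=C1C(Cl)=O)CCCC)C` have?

6

Molecular formula from the SMILES: C13H15ClO2.
DoU = (2C + 2 + N − H − X)/2 = (2·13 + 2 + 0 − 15 − 1)/2 = 12/2 = 6.
(Structurally: 1 ring(s) + 5 π bond(s) = 6.)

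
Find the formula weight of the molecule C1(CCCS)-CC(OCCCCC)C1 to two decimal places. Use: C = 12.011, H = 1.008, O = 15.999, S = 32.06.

Molecular formula: C12H24OS.
M = 12×12.011 + 24×1.008 + 1×15.999 + 1×32.06 = 216.38 g/mol.

216.38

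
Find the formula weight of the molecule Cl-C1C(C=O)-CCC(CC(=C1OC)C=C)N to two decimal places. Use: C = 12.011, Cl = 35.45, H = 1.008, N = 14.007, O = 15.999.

Molecular formula: C12H18ClNO2.
M = 12×12.011 + 1×35.45 + 18×1.008 + 1×14.007 + 2×15.999 = 243.73 g/mol.

243.73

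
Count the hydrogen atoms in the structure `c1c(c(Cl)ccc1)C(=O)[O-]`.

4

Hydrogens are implicit in SMILES; fill each atom to its normal valence:
  4 × C (aromatic): 1 H each → 4
  2 × C (aromatic): no H
  1 × C: no H
  1 × Cl: no H
  1 × O: no H
  1 × O (charge -1): no H
  Total hydrogens = 4.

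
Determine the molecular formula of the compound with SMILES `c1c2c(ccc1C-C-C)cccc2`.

C13H14

Heavy atoms from the SMILES: 13 C.
Implicit hydrogens by atom environment:
  7 × C (aromatic): 1 H each → 7
  3 × C (aromatic): no H
  2 × C: 2 H each → 4
  1 × C: 3 H
  Total hydrogens = 14.
Molecular formula: C13H14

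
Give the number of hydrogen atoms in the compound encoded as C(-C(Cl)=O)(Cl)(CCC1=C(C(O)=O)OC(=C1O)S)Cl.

Hydrogens are implicit in SMILES; fill each atom to its normal valence:
  4 × C (aromatic): no H
  3 × C: no H
  3 × Cl: no H
  2 × C: 2 H each → 4
  2 × O: 1 H each → 2
  2 × O: no H
  1 × O (aromatic): no H
  1 × S: 1 H
  Total hydrogens = 7.

7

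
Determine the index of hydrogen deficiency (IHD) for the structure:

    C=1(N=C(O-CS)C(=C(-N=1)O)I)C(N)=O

Molecular formula from the SMILES: C6H6IN3O3S.
DoU = (2C + 2 + N − H − X)/2 = (2·6 + 2 + 3 − 6 − 1)/2 = 10/2 = 5.
(Structurally: 1 ring(s) + 4 π bond(s) = 5.)

5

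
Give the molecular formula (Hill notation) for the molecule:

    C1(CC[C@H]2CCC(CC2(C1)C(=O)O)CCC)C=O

Heavy atoms from the SMILES: 15 C, 3 O.
Implicit hydrogens by atom environment:
  8 × C: 2 H each → 16
  4 × C: 1 H each → 4
  2 × C: no H
  2 × O: no H
  1 × C: 3 H
  1 × O: 1 H
  Total hydrogens = 24.
Molecular formula: C15H24O3

C15H24O3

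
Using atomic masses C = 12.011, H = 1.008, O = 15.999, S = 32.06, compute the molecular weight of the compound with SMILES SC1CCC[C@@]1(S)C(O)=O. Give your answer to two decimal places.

Molecular formula: C6H10O2S2.
M = 6×12.011 + 10×1.008 + 2×15.999 + 2×32.06 = 178.26 g/mol.

178.26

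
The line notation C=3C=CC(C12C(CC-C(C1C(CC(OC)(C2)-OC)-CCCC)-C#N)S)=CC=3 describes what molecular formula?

Heavy atoms from the SMILES: 23 C, 1 N, 2 O, 1 S.
Implicit hydrogens by atom environment:
  7 × C: 2 H each → 14
  5 × C (aromatic): 1 H each → 5
  4 × C: 1 H each → 4
  3 × C: 3 H each → 9
  3 × C: no H
  2 × O: no H
  1 × C (aromatic): no H
  1 × N: no H
  1 × S: 1 H
  Total hydrogens = 33.
Molecular formula: C23H33NO2S

C23H33NO2S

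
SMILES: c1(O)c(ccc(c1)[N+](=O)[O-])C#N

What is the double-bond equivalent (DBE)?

7

Molecular formula from the SMILES: C7H4N2O3.
DoU = (2C + 2 + N − H − X)/2 = (2·7 + 2 + 2 − 4 − 0)/2 = 14/2 = 7.
(Structurally: 1 ring(s) + 6 π bond(s) = 7.)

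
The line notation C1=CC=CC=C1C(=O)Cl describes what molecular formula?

Heavy atoms from the SMILES: 7 C, 1 Cl, 1 O.
Implicit hydrogens by atom environment:
  5 × C (aromatic): 1 H each → 5
  1 × C (aromatic): no H
  1 × C: no H
  1 × Cl: no H
  1 × O: no H
  Total hydrogens = 5.
Molecular formula: C7H5ClO

C7H5ClO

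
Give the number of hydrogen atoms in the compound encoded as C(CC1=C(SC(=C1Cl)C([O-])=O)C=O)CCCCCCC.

Hydrogens are implicit in SMILES; fill each atom to its normal valence:
  8 × C: 2 H each → 16
  4 × C (aromatic): no H
  2 × O: no H
  1 × C: 3 H
  1 × C: 1 H
  1 × C: no H
  1 × Cl: no H
  1 × O (charge -1): no H
  1 × S (aromatic): no H
  Total hydrogens = 20.

20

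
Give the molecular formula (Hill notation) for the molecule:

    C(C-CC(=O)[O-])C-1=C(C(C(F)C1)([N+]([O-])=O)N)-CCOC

C12H18FN2O5-

Heavy atoms from the SMILES: 12 C, 1 F, 2 N, 5 O.
Implicit hydrogens by atom environment:
  6 × C: 2 H each → 12
  4 × C: no H
  3 × O: no H
  2 × O (charge -1): no H
  1 × C: 3 H
  1 × C: 1 H
  1 × F: no H
  1 × N: 2 H
  1 × N (charge +1): no H
  Total hydrogens = 18.
Net charge -1.
Molecular formula: C12H18FN2O5-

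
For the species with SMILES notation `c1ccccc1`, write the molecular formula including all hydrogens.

Heavy atoms from the SMILES: 6 C.
Implicit hydrogens by atom environment:
  6 × C (aromatic): 1 H each → 6
  Total hydrogens = 6.
Molecular formula: C6H6

C6H6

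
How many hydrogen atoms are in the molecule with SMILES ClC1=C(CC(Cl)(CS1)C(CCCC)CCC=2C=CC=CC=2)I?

23

Hydrogens are implicit in SMILES; fill each atom to its normal valence:
  7 × C: 2 H each → 14
  5 × C (aromatic): 1 H each → 5
  3 × C: no H
  2 × Cl: no H
  1 × C: 3 H
  1 × C: 1 H
  1 × C (aromatic): no H
  1 × I: no H
  1 × S: no H
  Total hydrogens = 23.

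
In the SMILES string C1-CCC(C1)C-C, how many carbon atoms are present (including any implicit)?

The symbol for carbon appears 7 times in the SMILES.

7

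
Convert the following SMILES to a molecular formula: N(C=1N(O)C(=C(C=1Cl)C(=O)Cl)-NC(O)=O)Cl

C6H4Cl3N3O4

Heavy atoms from the SMILES: 6 C, 3 Cl, 3 N, 4 O.
Implicit hydrogens by atom environment:
  4 × C (aromatic): no H
  3 × Cl: no H
  2 × C: no H
  2 × N: 1 H each → 2
  2 × O: 1 H each → 2
  2 × O: no H
  1 × N (aromatic): no H
  Total hydrogens = 4.
Molecular formula: C6H4Cl3N3O4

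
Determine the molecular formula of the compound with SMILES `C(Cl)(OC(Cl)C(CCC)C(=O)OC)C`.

C9H16Cl2O3

Heavy atoms from the SMILES: 9 C, 2 Cl, 3 O.
Implicit hydrogens by atom environment:
  3 × C: 3 H each → 9
  3 × C: 1 H each → 3
  3 × O: no H
  2 × C: 2 H each → 4
  2 × Cl: no H
  1 × C: no H
  Total hydrogens = 16.
Molecular formula: C9H16Cl2O3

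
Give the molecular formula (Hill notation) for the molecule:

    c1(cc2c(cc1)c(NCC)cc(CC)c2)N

Heavy atoms from the SMILES: 14 C, 2 N.
Implicit hydrogens by atom environment:
  5 × C (aromatic): 1 H each → 5
  5 × C (aromatic): no H
  2 × C: 3 H each → 6
  2 × C: 2 H each → 4
  1 × N: 2 H
  1 × N: 1 H
  Total hydrogens = 18.
Molecular formula: C14H18N2

C14H18N2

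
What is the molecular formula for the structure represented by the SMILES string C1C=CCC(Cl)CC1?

Heavy atoms from the SMILES: 7 C, 1 Cl.
Implicit hydrogens by atom environment:
  4 × C: 2 H each → 8
  3 × C: 1 H each → 3
  1 × Cl: no H
  Total hydrogens = 11.
Molecular formula: C7H11Cl

C7H11Cl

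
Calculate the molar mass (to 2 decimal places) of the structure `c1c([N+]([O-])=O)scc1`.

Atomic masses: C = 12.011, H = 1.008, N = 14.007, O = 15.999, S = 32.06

Molecular formula: C4H3NO2S.
M = 4×12.011 + 3×1.008 + 1×14.007 + 2×15.999 + 1×32.06 = 129.13 g/mol.

129.13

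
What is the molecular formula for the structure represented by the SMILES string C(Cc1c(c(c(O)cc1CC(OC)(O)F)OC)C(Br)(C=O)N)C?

Heavy atoms from the SMILES: 1 Br, 15 C, 1 F, 1 N, 5 O.
Implicit hydrogens by atom environment:
  5 × C (aromatic): no H
  3 × C: 3 H each → 9
  3 × C: 2 H each → 6
  3 × O: no H
  2 × C: no H
  2 × O: 1 H each → 2
  1 × Br: no H
  1 × C (aromatic): 1 H
  1 × C: 1 H
  1 × F: no H
  1 × N: 2 H
  Total hydrogens = 21.
Molecular formula: C15H21BrFNO5

C15H21BrFNO5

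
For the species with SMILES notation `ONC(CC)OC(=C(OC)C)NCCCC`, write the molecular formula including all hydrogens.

C11H24N2O3

Heavy atoms from the SMILES: 11 C, 2 N, 3 O.
Implicit hydrogens by atom environment:
  4 × C: 3 H each → 12
  4 × C: 2 H each → 8
  2 × C: no H
  2 × N: 1 H each → 2
  2 × O: no H
  1 × C: 1 H
  1 × O: 1 H
  Total hydrogens = 24.
Molecular formula: C11H24N2O3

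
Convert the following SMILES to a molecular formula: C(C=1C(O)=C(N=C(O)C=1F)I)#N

Heavy atoms from the SMILES: 6 C, 1 F, 1 I, 2 N, 2 O.
Implicit hydrogens by atom environment:
  5 × C (aromatic): no H
  2 × O: 1 H each → 2
  1 × C: no H
  1 × F: no H
  1 × I: no H
  1 × N (aromatic): no H
  1 × N: no H
  Total hydrogens = 2.
Molecular formula: C6H2FIN2O2

C6H2FIN2O2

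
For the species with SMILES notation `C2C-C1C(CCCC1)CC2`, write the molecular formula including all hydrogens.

Heavy atoms from the SMILES: 10 C.
Implicit hydrogens by atom environment:
  8 × C: 2 H each → 16
  2 × C: 1 H each → 2
  Total hydrogens = 18.
Molecular formula: C10H18

C10H18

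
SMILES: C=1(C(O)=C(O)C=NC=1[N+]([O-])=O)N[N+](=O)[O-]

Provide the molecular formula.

C5H4N4O6

Heavy atoms from the SMILES: 5 C, 4 N, 6 O.
Implicit hydrogens by atom environment:
  4 × C (aromatic): no H
  2 × N (charge +1): no H
  2 × O: 1 H each → 2
  2 × O: no H
  2 × O (charge -1): no H
  1 × C (aromatic): 1 H
  1 × N: 1 H
  1 × N (aromatic): no H
  Total hydrogens = 4.
Molecular formula: C5H4N4O6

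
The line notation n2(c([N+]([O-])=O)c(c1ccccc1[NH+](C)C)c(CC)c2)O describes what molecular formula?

C14H18N3O3+

Heavy atoms from the SMILES: 14 C, 3 N, 3 O.
Implicit hydrogens by atom environment:
  5 × C (aromatic): 1 H each → 5
  5 × C (aromatic): no H
  3 × C: 3 H each → 9
  1 × C: 2 H
  1 × N (charge +1): 1 H
  1 × N (aromatic): no H
  1 × N (charge +1): no H
  1 × O: 1 H
  1 × O: no H
  1 × O (charge -1): no H
  Total hydrogens = 18.
Net charge +1.
Molecular formula: C14H18N3O3+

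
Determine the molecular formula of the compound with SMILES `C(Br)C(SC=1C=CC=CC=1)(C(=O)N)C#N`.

Heavy atoms from the SMILES: 1 Br, 10 C, 2 N, 1 O, 1 S.
Implicit hydrogens by atom environment:
  5 × C (aromatic): 1 H each → 5
  3 × C: no H
  1 × Br: no H
  1 × C: 2 H
  1 × C (aromatic): no H
  1 × N: 2 H
  1 × N: no H
  1 × O: no H
  1 × S: no H
  Total hydrogens = 9.
Molecular formula: C10H9BrN2OS

C10H9BrN2OS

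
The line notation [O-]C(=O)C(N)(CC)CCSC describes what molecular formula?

Heavy atoms from the SMILES: 7 C, 1 N, 2 O, 1 S.
Implicit hydrogens by atom environment:
  3 × C: 2 H each → 6
  2 × C: 3 H each → 6
  2 × C: no H
  1 × N: 2 H
  1 × O: no H
  1 × O (charge -1): no H
  1 × S: no H
  Total hydrogens = 14.
Net charge -1.
Molecular formula: C7H14NO2S-

C7H14NO2S-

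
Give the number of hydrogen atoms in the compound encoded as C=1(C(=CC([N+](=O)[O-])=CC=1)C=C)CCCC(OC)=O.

Hydrogens are implicit in SMILES; fill each atom to its normal valence:
  4 × C: 2 H each → 8
  3 × C (aromatic): 1 H each → 3
  3 × C (aromatic): no H
  3 × O: no H
  1 × C: 3 H
  1 × C: 1 H
  1 × C: no H
  1 × N (charge +1): no H
  1 × O (charge -1): no H
  Total hydrogens = 15.

15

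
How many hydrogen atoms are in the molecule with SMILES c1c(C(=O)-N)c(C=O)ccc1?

Hydrogens are implicit in SMILES; fill each atom to its normal valence:
  4 × C (aromatic): 1 H each → 4
  2 × C (aromatic): no H
  2 × O: no H
  1 × C: 1 H
  1 × C: no H
  1 × N: 2 H
  Total hydrogens = 7.

7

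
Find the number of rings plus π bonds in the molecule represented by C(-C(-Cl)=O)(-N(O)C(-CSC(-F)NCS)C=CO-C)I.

Molecular formula from the SMILES: C9H15ClFIN2O3S2.
DoU = (2C + 2 + N − H − X)/2 = (2·9 + 2 + 2 − 15 − 3)/2 = 4/2 = 2.
(Structurally: 0 ring(s) + 2 π bond(s) = 2.)

2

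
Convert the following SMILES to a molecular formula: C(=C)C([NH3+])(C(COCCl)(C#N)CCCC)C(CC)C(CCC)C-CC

Heavy atoms from the SMILES: 21 C, 1 Cl, 2 N, 1 O.
Implicit hydrogens by atom environment:
  11 × C: 2 H each → 22
  4 × C: 3 H each → 12
  3 × C: 1 H each → 3
  3 × C: no H
  1 × Cl: no H
  1 × N (charge +1): 3 H
  1 × N: no H
  1 × O: no H
  Total hydrogens = 40.
Net charge +1.
Molecular formula: C21H40ClN2O+

C21H40ClN2O+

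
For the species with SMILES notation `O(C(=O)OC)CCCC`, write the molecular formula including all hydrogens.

C6H12O3

Heavy atoms from the SMILES: 6 C, 3 O.
Implicit hydrogens by atom environment:
  3 × C: 2 H each → 6
  3 × O: no H
  2 × C: 3 H each → 6
  1 × C: no H
  Total hydrogens = 12.
Molecular formula: C6H12O3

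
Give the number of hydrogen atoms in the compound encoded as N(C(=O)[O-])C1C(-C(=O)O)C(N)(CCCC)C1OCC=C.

21

Hydrogens are implicit in SMILES; fill each atom to its normal valence:
  5 × C: 2 H each → 10
  4 × C: 1 H each → 4
  3 × C: no H
  3 × O: no H
  1 × C: 3 H
  1 × N: 2 H
  1 × N: 1 H
  1 × O: 1 H
  1 × O (charge -1): no H
  Total hydrogens = 21.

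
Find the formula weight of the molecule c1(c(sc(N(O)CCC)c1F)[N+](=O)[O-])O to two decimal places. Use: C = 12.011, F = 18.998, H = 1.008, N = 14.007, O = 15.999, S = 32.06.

Molecular formula: C7H9FN2O4S.
M = 7×12.011 + 1×18.998 + 9×1.008 + 2×14.007 + 4×15.999 + 1×32.06 = 236.22 g/mol.

236.22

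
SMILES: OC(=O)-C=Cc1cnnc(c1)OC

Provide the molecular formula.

Heavy atoms from the SMILES: 8 C, 2 N, 3 O.
Implicit hydrogens by atom environment:
  2 × C (aromatic): 1 H each → 2
  2 × C: 1 H each → 2
  2 × C (aromatic): no H
  2 × N (aromatic): no H
  2 × O: no H
  1 × C: 3 H
  1 × C: no H
  1 × O: 1 H
  Total hydrogens = 8.
Molecular formula: C8H8N2O3

C8H8N2O3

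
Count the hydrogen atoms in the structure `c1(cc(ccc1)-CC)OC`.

12

Hydrogens are implicit in SMILES; fill each atom to its normal valence:
  4 × C (aromatic): 1 H each → 4
  2 × C: 3 H each → 6
  2 × C (aromatic): no H
  1 × C: 2 H
  1 × O: no H
  Total hydrogens = 12.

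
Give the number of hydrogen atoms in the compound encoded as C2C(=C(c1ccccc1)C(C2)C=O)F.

11

Hydrogens are implicit in SMILES; fill each atom to its normal valence:
  5 × C (aromatic): 1 H each → 5
  2 × C: 2 H each → 4
  2 × C: 1 H each → 2
  2 × C: no H
  1 × C (aromatic): no H
  1 × F: no H
  1 × O: no H
  Total hydrogens = 11.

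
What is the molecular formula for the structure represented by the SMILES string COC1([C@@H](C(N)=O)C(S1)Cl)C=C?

C7H10ClNO2S

Heavy atoms from the SMILES: 7 C, 1 Cl, 1 N, 2 O, 1 S.
Implicit hydrogens by atom environment:
  3 × C: 1 H each → 3
  2 × C: no H
  2 × O: no H
  1 × C: 3 H
  1 × C: 2 H
  1 × Cl: no H
  1 × N: 2 H
  1 × S: no H
  Total hydrogens = 10.
Molecular formula: C7H10ClNO2S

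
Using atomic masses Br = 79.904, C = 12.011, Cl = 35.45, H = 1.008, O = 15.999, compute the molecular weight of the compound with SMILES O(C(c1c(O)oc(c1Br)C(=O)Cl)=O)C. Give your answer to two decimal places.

Molecular formula: C7H4BrClO5.
M = 1×79.904 + 7×12.011 + 1×35.45 + 4×1.008 + 5×15.999 = 283.46 g/mol.

283.46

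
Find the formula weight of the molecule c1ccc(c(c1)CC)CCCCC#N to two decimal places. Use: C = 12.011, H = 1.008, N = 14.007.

187.29

Molecular formula: C13H17N.
M = 13×12.011 + 17×1.008 + 1×14.007 = 187.29 g/mol.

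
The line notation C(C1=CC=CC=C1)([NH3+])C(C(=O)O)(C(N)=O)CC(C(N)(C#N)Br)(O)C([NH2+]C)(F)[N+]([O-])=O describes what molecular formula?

[C16H22BrFN6O6]2+

Heavy atoms from the SMILES: 1 Br, 16 C, 1 F, 6 N, 6 O.
Implicit hydrogens by atom environment:
  7 × C: no H
  5 × C (aromatic): 1 H each → 5
  3 × O: no H
  2 × N: 2 H each → 4
  2 × O: 1 H each → 2
  1 × Br: no H
  1 × C: 3 H
  1 × C: 2 H
  1 × C: 1 H
  1 × C (aromatic): no H
  1 × F: no H
  1 × N (charge +1): 3 H
  1 × N (charge +1): 2 H
  1 × N (charge +1): no H
  1 × N: no H
  1 × O (charge -1): no H
  Total hydrogens = 22.
Net charge +2.
Molecular formula: [C16H22BrFN6O6]2+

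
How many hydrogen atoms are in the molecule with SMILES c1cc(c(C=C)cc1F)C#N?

6

Hydrogens are implicit in SMILES; fill each atom to its normal valence:
  3 × C (aromatic): 1 H each → 3
  3 × C (aromatic): no H
  1 × C: 2 H
  1 × C: 1 H
  1 × C: no H
  1 × F: no H
  1 × N: no H
  Total hydrogens = 6.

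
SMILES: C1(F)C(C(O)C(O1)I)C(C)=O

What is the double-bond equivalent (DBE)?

Molecular formula from the SMILES: C6H8FIO3.
DoU = (2C + 2 + N − H − X)/2 = (2·6 + 2 + 0 − 8 − 2)/2 = 4/2 = 2.
(Structurally: 1 ring(s) + 1 π bond(s) = 2.)

2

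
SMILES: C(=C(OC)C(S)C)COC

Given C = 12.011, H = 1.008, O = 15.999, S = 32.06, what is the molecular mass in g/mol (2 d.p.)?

162.25

Molecular formula: C7H14O2S.
M = 7×12.011 + 14×1.008 + 2×15.999 + 1×32.06 = 162.25 g/mol.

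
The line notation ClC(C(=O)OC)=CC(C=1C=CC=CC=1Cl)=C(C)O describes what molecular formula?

C13H12Cl2O3

Heavy atoms from the SMILES: 13 C, 2 Cl, 3 O.
Implicit hydrogens by atom environment:
  4 × C (aromatic): 1 H each → 4
  4 × C: no H
  2 × C: 3 H each → 6
  2 × C (aromatic): no H
  2 × Cl: no H
  2 × O: no H
  1 × C: 1 H
  1 × O: 1 H
  Total hydrogens = 12.
Molecular formula: C13H12Cl2O3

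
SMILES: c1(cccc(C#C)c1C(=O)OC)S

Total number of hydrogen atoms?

8

Hydrogens are implicit in SMILES; fill each atom to its normal valence:
  3 × C (aromatic): 1 H each → 3
  3 × C (aromatic): no H
  2 × C: no H
  2 × O: no H
  1 × C: 3 H
  1 × C: 1 H
  1 × S: 1 H
  Total hydrogens = 8.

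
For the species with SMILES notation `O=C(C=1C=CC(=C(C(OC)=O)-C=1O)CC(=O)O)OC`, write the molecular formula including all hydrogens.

Heavy atoms from the SMILES: 12 C, 7 O.
Implicit hydrogens by atom environment:
  5 × O: no H
  4 × C (aromatic): no H
  3 × C: no H
  2 × C: 3 H each → 6
  2 × C (aromatic): 1 H each → 2
  2 × O: 1 H each → 2
  1 × C: 2 H
  Total hydrogens = 12.
Molecular formula: C12H12O7

C12H12O7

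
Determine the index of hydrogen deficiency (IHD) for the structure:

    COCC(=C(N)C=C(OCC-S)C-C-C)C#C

4

Molecular formula from the SMILES: C13H21NO2S.
DoU = (2C + 2 + N − H − X)/2 = (2·13 + 2 + 1 − 21 − 0)/2 = 8/2 = 4.
(Structurally: 0 ring(s) + 4 π bond(s) = 4.)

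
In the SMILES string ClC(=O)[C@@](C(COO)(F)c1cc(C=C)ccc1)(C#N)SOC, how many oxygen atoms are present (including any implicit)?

4

The symbol for oxygen appears 4 times in the SMILES.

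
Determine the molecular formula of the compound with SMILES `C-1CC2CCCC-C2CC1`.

Heavy atoms from the SMILES: 10 C.
Implicit hydrogens by atom environment:
  8 × C: 2 H each → 16
  2 × C: 1 H each → 2
  Total hydrogens = 18.
Molecular formula: C10H18

C10H18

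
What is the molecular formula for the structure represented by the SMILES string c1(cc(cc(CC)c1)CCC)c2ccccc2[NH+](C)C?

Heavy atoms from the SMILES: 19 C, 1 N.
Implicit hydrogens by atom environment:
  7 × C (aromatic): 1 H each → 7
  5 × C (aromatic): no H
  4 × C: 3 H each → 12
  3 × C: 2 H each → 6
  1 × N (charge +1): 1 H
  Total hydrogens = 26.
Net charge +1.
Molecular formula: C19H26N+

C19H26N+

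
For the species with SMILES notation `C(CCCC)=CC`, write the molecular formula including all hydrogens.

C7H14

Heavy atoms from the SMILES: 7 C.
Implicit hydrogens by atom environment:
  3 × C: 2 H each → 6
  2 × C: 3 H each → 6
  2 × C: 1 H each → 2
  Total hydrogens = 14.
Molecular formula: C7H14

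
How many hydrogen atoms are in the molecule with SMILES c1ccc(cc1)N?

7

Hydrogens are implicit in SMILES; fill each atom to its normal valence:
  5 × C (aromatic): 1 H each → 5
  1 × C (aromatic): no H
  1 × N: 2 H
  Total hydrogens = 7.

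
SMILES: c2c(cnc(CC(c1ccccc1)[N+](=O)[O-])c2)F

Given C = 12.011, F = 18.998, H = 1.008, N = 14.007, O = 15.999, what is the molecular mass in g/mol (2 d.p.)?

Molecular formula: C13H11FN2O2.
M = 13×12.011 + 1×18.998 + 11×1.008 + 2×14.007 + 2×15.999 = 246.24 g/mol.

246.24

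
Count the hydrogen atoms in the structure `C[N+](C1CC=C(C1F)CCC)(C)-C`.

Hydrogens are implicit in SMILES; fill each atom to its normal valence:
  4 × C: 3 H each → 12
  3 × C: 2 H each → 6
  3 × C: 1 H each → 3
  1 × C: no H
  1 × F: no H
  1 × N (charge +1): no H
  Total hydrogens = 21.

21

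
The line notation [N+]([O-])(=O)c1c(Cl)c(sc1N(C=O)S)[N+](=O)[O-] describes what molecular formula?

Heavy atoms from the SMILES: 5 C, 1 Cl, 3 N, 5 O, 2 S.
Implicit hydrogens by atom environment:
  4 × C (aromatic): no H
  3 × O: no H
  2 × N (charge +1): no H
  2 × O (charge -1): no H
  1 × C: 1 H
  1 × Cl: no H
  1 × N: no H
  1 × S: 1 H
  1 × S (aromatic): no H
  Total hydrogens = 2.
Molecular formula: C5H2ClN3O5S2

C5H2ClN3O5S2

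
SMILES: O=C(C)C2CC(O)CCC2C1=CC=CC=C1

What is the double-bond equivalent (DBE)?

6

Molecular formula from the SMILES: C14H18O2.
DoU = (2C + 2 + N − H − X)/2 = (2·14 + 2 + 0 − 18 − 0)/2 = 12/2 = 6.
(Structurally: 2 ring(s) + 4 π bond(s) = 6.)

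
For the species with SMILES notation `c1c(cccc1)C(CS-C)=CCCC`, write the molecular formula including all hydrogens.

Heavy atoms from the SMILES: 13 C, 1 S.
Implicit hydrogens by atom environment:
  5 × C (aromatic): 1 H each → 5
  3 × C: 2 H each → 6
  2 × C: 3 H each → 6
  1 × C: 1 H
  1 × C: no H
  1 × C (aromatic): no H
  1 × S: no H
  Total hydrogens = 18.
Molecular formula: C13H18S

C13H18S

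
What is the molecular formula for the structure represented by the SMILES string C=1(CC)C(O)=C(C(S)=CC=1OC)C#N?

Heavy atoms from the SMILES: 10 C, 1 N, 2 O, 1 S.
Implicit hydrogens by atom environment:
  5 × C (aromatic): no H
  2 × C: 3 H each → 6
  1 × C: 2 H
  1 × C (aromatic): 1 H
  1 × C: no H
  1 × N: no H
  1 × O: 1 H
  1 × O: no H
  1 × S: 1 H
  Total hydrogens = 11.
Molecular formula: C10H11NO2S

C10H11NO2S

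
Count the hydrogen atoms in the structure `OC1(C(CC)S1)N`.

Hydrogens are implicit in SMILES; fill each atom to its normal valence:
  1 × C: 3 H
  1 × C: 2 H
  1 × C: 1 H
  1 × C: no H
  1 × N: 2 H
  1 × O: 1 H
  1 × S: no H
  Total hydrogens = 9.

9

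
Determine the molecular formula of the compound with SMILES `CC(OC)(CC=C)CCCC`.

C10H20O

Heavy atoms from the SMILES: 10 C, 1 O.
Implicit hydrogens by atom environment:
  5 × C: 2 H each → 10
  3 × C: 3 H each → 9
  1 × C: 1 H
  1 × C: no H
  1 × O: no H
  Total hydrogens = 20.
Molecular formula: C10H20O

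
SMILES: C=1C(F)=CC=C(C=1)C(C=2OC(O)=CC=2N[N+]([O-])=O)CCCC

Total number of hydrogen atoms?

17

Hydrogens are implicit in SMILES; fill each atom to its normal valence:
  5 × C (aromatic): 1 H each → 5
  5 × C (aromatic): no H
  3 × C: 2 H each → 6
  1 × C: 3 H
  1 × C: 1 H
  1 × F: no H
  1 × N: 1 H
  1 × N (charge +1): no H
  1 × O: 1 H
  1 × O (aromatic): no H
  1 × O: no H
  1 × O (charge -1): no H
  Total hydrogens = 17.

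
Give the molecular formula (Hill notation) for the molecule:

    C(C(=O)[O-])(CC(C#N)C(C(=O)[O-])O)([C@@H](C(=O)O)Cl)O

Heavy atoms from the SMILES: 9 C, 1 Cl, 1 N, 8 O.
Implicit hydrogens by atom environment:
  5 × C: no H
  3 × C: 1 H each → 3
  3 × O: 1 H each → 3
  3 × O: no H
  2 × O (charge -1): no H
  1 × C: 2 H
  1 × Cl: no H
  1 × N: no H
  Total hydrogens = 8.
Net charge -2.
Molecular formula: [C9H8ClNO8]2-

[C9H8ClNO8]2-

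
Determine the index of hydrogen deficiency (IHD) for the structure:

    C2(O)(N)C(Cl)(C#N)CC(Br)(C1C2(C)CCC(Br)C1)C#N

6

Molecular formula from the SMILES: C13H16Br2ClN3O.
DoU = (2C + 2 + N − H − X)/2 = (2·13 + 2 + 3 − 16 − 3)/2 = 12/2 = 6.
(Structurally: 2 ring(s) + 4 π bond(s) = 6.)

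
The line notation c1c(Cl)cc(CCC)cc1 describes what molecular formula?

Heavy atoms from the SMILES: 9 C, 1 Cl.
Implicit hydrogens by atom environment:
  4 × C (aromatic): 1 H each → 4
  2 × C: 2 H each → 4
  2 × C (aromatic): no H
  1 × C: 3 H
  1 × Cl: no H
  Total hydrogens = 11.
Molecular formula: C9H11Cl

C9H11Cl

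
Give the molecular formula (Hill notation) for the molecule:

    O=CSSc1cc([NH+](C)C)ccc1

C9H12NOS2+

Heavy atoms from the SMILES: 9 C, 1 N, 1 O, 2 S.
Implicit hydrogens by atom environment:
  4 × C (aromatic): 1 H each → 4
  2 × C: 3 H each → 6
  2 × C (aromatic): no H
  2 × S: no H
  1 × C: 1 H
  1 × N (charge +1): 1 H
  1 × O: no H
  Total hydrogens = 12.
Net charge +1.
Molecular formula: C9H12NOS2+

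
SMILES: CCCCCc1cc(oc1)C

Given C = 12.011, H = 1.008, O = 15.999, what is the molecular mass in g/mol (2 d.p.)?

152.24

Molecular formula: C10H16O.
M = 10×12.011 + 16×1.008 + 1×15.999 = 152.24 g/mol.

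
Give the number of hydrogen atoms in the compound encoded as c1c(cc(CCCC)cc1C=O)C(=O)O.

Hydrogens are implicit in SMILES; fill each atom to its normal valence:
  3 × C: 2 H each → 6
  3 × C (aromatic): 1 H each → 3
  3 × C (aromatic): no H
  2 × O: no H
  1 × C: 3 H
  1 × C: 1 H
  1 × C: no H
  1 × O: 1 H
  Total hydrogens = 14.

14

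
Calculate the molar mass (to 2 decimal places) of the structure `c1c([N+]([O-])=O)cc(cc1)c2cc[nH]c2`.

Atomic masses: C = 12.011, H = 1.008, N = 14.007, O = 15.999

188.19

Molecular formula: C10H8N2O2.
M = 10×12.011 + 8×1.008 + 2×14.007 + 2×15.999 = 188.19 g/mol.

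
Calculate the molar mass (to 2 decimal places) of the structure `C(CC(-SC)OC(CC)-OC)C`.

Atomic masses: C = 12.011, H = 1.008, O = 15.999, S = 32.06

192.32

Molecular formula: C9H20O2S.
M = 9×12.011 + 20×1.008 + 2×15.999 + 1×32.06 = 192.32 g/mol.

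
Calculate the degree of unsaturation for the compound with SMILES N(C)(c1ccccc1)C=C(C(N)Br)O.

Molecular formula from the SMILES: C10H13BrN2O.
DoU = (2C + 2 + N − H − X)/2 = (2·10 + 2 + 2 − 13 − 1)/2 = 10/2 = 5.
(Structurally: 1 ring(s) + 4 π bond(s) = 5.)

5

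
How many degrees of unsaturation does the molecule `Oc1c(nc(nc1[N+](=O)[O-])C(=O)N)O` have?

Molecular formula from the SMILES: C5H4N4O5.
DoU = (2C + 2 + N − H − X)/2 = (2·5 + 2 + 4 − 4 − 0)/2 = 12/2 = 6.
(Structurally: 1 ring(s) + 5 π bond(s) = 6.)

6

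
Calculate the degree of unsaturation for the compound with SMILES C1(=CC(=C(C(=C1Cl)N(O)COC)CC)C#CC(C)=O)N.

Molecular formula from the SMILES: C14H17ClN2O3.
DoU = (2C + 2 + N − H − X)/2 = (2·14 + 2 + 2 − 17 − 1)/2 = 14/2 = 7.
(Structurally: 1 ring(s) + 6 π bond(s) = 7.)

7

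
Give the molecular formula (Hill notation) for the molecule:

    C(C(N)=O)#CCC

C5H7NO

Heavy atoms from the SMILES: 5 C, 1 N, 1 O.
Implicit hydrogens by atom environment:
  3 × C: no H
  1 × C: 3 H
  1 × C: 2 H
  1 × N: 2 H
  1 × O: no H
  Total hydrogens = 7.
Molecular formula: C5H7NO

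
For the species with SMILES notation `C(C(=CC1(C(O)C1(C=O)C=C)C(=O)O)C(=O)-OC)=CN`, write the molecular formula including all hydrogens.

Heavy atoms from the SMILES: 13 C, 1 N, 6 O.
Implicit hydrogens by atom environment:
  6 × C: 1 H each → 6
  5 × C: no H
  4 × O: no H
  2 × O: 1 H each → 2
  1 × C: 3 H
  1 × C: 2 H
  1 × N: 2 H
  Total hydrogens = 15.
Molecular formula: C13H15NO6

C13H15NO6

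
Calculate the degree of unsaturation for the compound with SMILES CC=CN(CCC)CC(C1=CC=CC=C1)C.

5

Molecular formula from the SMILES: C15H23N.
DoU = (2C + 2 + N − H − X)/2 = (2·15 + 2 + 1 − 23 − 0)/2 = 10/2 = 5.
(Structurally: 1 ring(s) + 4 π bond(s) = 5.)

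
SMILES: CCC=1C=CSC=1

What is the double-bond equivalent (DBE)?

3

Molecular formula from the SMILES: C6H8S.
DoU = (2C + 2 + N − H − X)/2 = (2·6 + 2 + 0 − 8 − 0)/2 = 6/2 = 3.
(Structurally: 1 ring(s) + 2 π bond(s) = 3.)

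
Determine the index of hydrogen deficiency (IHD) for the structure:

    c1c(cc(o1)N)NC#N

Molecular formula from the SMILES: C5H5N3O.
DoU = (2C + 2 + N − H − X)/2 = (2·5 + 2 + 3 − 5 − 0)/2 = 10/2 = 5.
(Structurally: 1 ring(s) + 4 π bond(s) = 5.)

5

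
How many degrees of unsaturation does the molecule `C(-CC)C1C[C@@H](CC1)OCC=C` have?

2

Molecular formula from the SMILES: C11H20O.
DoU = (2C + 2 + N − H − X)/2 = (2·11 + 2 + 0 − 20 − 0)/2 = 4/2 = 2.
(Structurally: 1 ring(s) + 1 π bond(s) = 2.)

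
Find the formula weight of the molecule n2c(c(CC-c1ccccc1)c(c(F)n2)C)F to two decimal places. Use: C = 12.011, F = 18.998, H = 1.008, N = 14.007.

Molecular formula: C13H12F2N2.
M = 13×12.011 + 2×18.998 + 12×1.008 + 2×14.007 = 234.25 g/mol.

234.25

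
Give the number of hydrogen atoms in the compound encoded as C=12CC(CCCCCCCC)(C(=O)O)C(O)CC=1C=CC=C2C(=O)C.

Hydrogens are implicit in SMILES; fill each atom to its normal valence:
  9 × C: 2 H each → 18
  3 × C (aromatic): 1 H each → 3
  3 × C (aromatic): no H
  3 × C: no H
  2 × C: 3 H each → 6
  2 × O: 1 H each → 2
  2 × O: no H
  1 × C: 1 H
  Total hydrogens = 30.

30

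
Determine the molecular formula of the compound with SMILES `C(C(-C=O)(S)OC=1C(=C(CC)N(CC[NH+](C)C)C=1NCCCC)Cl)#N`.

Heavy atoms from the SMILES: 17 C, 1 Cl, 4 N, 2 O, 1 S.
Implicit hydrogens by atom environment:
  6 × C: 2 H each → 12
  4 × C: 3 H each → 12
  4 × C (aromatic): no H
  2 × C: no H
  2 × O: no H
  1 × C: 1 H
  1 × Cl: no H
  1 × N: 1 H
  1 × N (charge +1): 1 H
  1 × N (aromatic): no H
  1 × N: no H
  1 × S: 1 H
  Total hydrogens = 28.
Net charge +1.
Molecular formula: C17H28ClN4O2S+

C17H28ClN4O2S+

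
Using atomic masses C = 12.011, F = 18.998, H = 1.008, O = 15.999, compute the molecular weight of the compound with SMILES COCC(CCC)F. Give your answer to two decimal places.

120.17

Molecular formula: C6H13FO.
M = 6×12.011 + 1×18.998 + 13×1.008 + 1×15.999 = 120.17 g/mol.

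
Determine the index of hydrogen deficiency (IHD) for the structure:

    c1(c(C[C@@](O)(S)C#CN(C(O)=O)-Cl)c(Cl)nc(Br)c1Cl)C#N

9

Molecular formula from the SMILES: C11H5BrCl3N3O3S.
DoU = (2C + 2 + N − H − X)/2 = (2·11 + 2 + 3 − 5 − 4)/2 = 18/2 = 9.
(Structurally: 1 ring(s) + 8 π bond(s) = 9.)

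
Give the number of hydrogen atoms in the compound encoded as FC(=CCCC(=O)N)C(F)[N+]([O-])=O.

8

Hydrogens are implicit in SMILES; fill each atom to its normal valence:
  2 × C: 2 H each → 4
  2 × C: 1 H each → 2
  2 × C: no H
  2 × F: no H
  2 × O: no H
  1 × N: 2 H
  1 × N (charge +1): no H
  1 × O (charge -1): no H
  Total hydrogens = 8.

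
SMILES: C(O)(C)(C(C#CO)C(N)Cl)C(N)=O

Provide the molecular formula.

Heavy atoms from the SMILES: 7 C, 1 Cl, 2 N, 3 O.
Implicit hydrogens by atom environment:
  4 × C: no H
  2 × C: 1 H each → 2
  2 × N: 2 H each → 4
  2 × O: 1 H each → 2
  1 × C: 3 H
  1 × Cl: no H
  1 × O: no H
  Total hydrogens = 11.
Molecular formula: C7H11ClN2O3

C7H11ClN2O3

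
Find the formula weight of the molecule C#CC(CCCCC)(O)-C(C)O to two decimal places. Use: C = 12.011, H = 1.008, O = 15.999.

Molecular formula: C10H18O2.
M = 10×12.011 + 18×1.008 + 2×15.999 = 170.25 g/mol.

170.25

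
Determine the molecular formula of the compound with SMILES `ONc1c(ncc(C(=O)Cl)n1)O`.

C5H4ClN3O3

Heavy atoms from the SMILES: 5 C, 1 Cl, 3 N, 3 O.
Implicit hydrogens by atom environment:
  3 × C (aromatic): no H
  2 × N (aromatic): no H
  2 × O: 1 H each → 2
  1 × C (aromatic): 1 H
  1 × C: no H
  1 × Cl: no H
  1 × N: 1 H
  1 × O: no H
  Total hydrogens = 4.
Molecular formula: C5H4ClN3O3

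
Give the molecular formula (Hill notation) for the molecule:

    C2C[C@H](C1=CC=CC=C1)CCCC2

Heavy atoms from the SMILES: 13 C.
Implicit hydrogens by atom environment:
  6 × C: 2 H each → 12
  5 × C (aromatic): 1 H each → 5
  1 × C: 1 H
  1 × C (aromatic): no H
  Total hydrogens = 18.
Molecular formula: C13H18

C13H18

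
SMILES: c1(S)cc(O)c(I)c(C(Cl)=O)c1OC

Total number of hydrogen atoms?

6

Hydrogens are implicit in SMILES; fill each atom to its normal valence:
  5 × C (aromatic): no H
  2 × O: no H
  1 × C: 3 H
  1 × C (aromatic): 1 H
  1 × C: no H
  1 × Cl: no H
  1 × I: no H
  1 × O: 1 H
  1 × S: 1 H
  Total hydrogens = 6.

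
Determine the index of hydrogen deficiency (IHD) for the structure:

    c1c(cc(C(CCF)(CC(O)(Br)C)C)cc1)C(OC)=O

Molecular formula from the SMILES: C15H20BrFO3.
DoU = (2C + 2 + N − H − X)/2 = (2·15 + 2 + 0 − 20 − 2)/2 = 10/2 = 5.
(Structurally: 1 ring(s) + 4 π bond(s) = 5.)

5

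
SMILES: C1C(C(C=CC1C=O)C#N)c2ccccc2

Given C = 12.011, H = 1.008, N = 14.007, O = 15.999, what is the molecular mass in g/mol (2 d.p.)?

211.26

Molecular formula: C14H13NO.
M = 14×12.011 + 13×1.008 + 1×14.007 + 1×15.999 = 211.26 g/mol.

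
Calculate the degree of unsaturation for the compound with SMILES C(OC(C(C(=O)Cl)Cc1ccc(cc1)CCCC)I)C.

Molecular formula from the SMILES: C16H22ClIO2.
DoU = (2C + 2 + N − H − X)/2 = (2·16 + 2 + 0 − 22 − 2)/2 = 10/2 = 5.
(Structurally: 1 ring(s) + 4 π bond(s) = 5.)

5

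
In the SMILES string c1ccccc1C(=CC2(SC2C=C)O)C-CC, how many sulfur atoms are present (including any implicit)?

1

The symbol for sulfur appears 1 time in the SMILES.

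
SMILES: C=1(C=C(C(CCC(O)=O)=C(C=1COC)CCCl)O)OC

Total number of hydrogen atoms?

Hydrogens are implicit in SMILES; fill each atom to its normal valence:
  5 × C: 2 H each → 10
  5 × C (aromatic): no H
  3 × O: no H
  2 × C: 3 H each → 6
  2 × O: 1 H each → 2
  1 × C (aromatic): 1 H
  1 × C: no H
  1 × Cl: no H
  Total hydrogens = 19.

19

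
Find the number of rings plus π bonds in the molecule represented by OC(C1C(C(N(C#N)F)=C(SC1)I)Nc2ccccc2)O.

Molecular formula from the SMILES: C13H13FIN3O2S.
DoU = (2C + 2 + N − H − X)/2 = (2·13 + 2 + 3 − 13 − 2)/2 = 16/2 = 8.
(Structurally: 2 ring(s) + 6 π bond(s) = 8.)

8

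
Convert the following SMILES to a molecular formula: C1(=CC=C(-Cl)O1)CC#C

C7H5ClO

Heavy atoms from the SMILES: 7 C, 1 Cl, 1 O.
Implicit hydrogens by atom environment:
  2 × C (aromatic): 1 H each → 2
  2 × C (aromatic): no H
  1 × C: 2 H
  1 × C: 1 H
  1 × C: no H
  1 × Cl: no H
  1 × O (aromatic): no H
  Total hydrogens = 5.
Molecular formula: C7H5ClO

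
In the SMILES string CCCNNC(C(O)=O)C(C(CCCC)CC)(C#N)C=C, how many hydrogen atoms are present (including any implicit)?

Hydrogens are implicit in SMILES; fill each atom to its normal valence:
  7 × C: 2 H each → 14
  3 × C: 3 H each → 9
  3 × C: 1 H each → 3
  3 × C: no H
  2 × N: 1 H each → 2
  1 × N: no H
  1 × O: 1 H
  1 × O: no H
  Total hydrogens = 29.

29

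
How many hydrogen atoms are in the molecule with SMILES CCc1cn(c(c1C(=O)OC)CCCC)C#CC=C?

21

Hydrogens are implicit in SMILES; fill each atom to its normal valence:
  5 × C: 2 H each → 10
  3 × C: 3 H each → 9
  3 × C (aromatic): no H
  3 × C: no H
  2 × O: no H
  1 × C (aromatic): 1 H
  1 × C: 1 H
  1 × N (aromatic): no H
  Total hydrogens = 21.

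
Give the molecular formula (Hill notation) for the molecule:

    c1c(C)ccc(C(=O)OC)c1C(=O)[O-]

Heavy atoms from the SMILES: 10 C, 4 O.
Implicit hydrogens by atom environment:
  3 × C (aromatic): 1 H each → 3
  3 × C (aromatic): no H
  3 × O: no H
  2 × C: 3 H each → 6
  2 × C: no H
  1 × O (charge -1): no H
  Total hydrogens = 9.
Net charge -1.
Molecular formula: C10H9O4-

C10H9O4-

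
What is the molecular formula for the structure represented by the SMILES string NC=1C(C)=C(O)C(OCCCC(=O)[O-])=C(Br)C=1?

C11H13BrNO4-

Heavy atoms from the SMILES: 1 Br, 11 C, 1 N, 4 O.
Implicit hydrogens by atom environment:
  5 × C (aromatic): no H
  3 × C: 2 H each → 6
  2 × O: no H
  1 × Br: no H
  1 × C: 3 H
  1 × C (aromatic): 1 H
  1 × C: no H
  1 × N: 2 H
  1 × O: 1 H
  1 × O (charge -1): no H
  Total hydrogens = 13.
Net charge -1.
Molecular formula: C11H13BrNO4-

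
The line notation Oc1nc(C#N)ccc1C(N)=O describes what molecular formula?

C7H5N3O2

Heavy atoms from the SMILES: 7 C, 3 N, 2 O.
Implicit hydrogens by atom environment:
  3 × C (aromatic): no H
  2 × C (aromatic): 1 H each → 2
  2 × C: no H
  1 × N: 2 H
  1 × N (aromatic): no H
  1 × N: no H
  1 × O: 1 H
  1 × O: no H
  Total hydrogens = 5.
Molecular formula: C7H5N3O2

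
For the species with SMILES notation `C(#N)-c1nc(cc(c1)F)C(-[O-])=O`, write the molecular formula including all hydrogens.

C7H2FN2O2-

Heavy atoms from the SMILES: 7 C, 1 F, 2 N, 2 O.
Implicit hydrogens by atom environment:
  3 × C (aromatic): no H
  2 × C (aromatic): 1 H each → 2
  2 × C: no H
  1 × F: no H
  1 × N (aromatic): no H
  1 × N: no H
  1 × O: no H
  1 × O (charge -1): no H
  Total hydrogens = 2.
Net charge -1.
Molecular formula: C7H2FN2O2-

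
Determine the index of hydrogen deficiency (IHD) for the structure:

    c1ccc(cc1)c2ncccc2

8

Molecular formula from the SMILES: C11H9N.
DoU = (2C + 2 + N − H − X)/2 = (2·11 + 2 + 1 − 9 − 0)/2 = 16/2 = 8.
(Structurally: 2 ring(s) + 6 π bond(s) = 8.)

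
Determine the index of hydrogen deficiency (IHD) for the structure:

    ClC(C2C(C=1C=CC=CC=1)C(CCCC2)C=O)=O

7

Molecular formula from the SMILES: C15H17ClO2.
DoU = (2C + 2 + N − H − X)/2 = (2·15 + 2 + 0 − 17 − 1)/2 = 14/2 = 7.
(Structurally: 2 ring(s) + 5 π bond(s) = 7.)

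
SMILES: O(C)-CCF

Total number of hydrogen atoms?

Hydrogens are implicit in SMILES; fill each atom to its normal valence:
  2 × C: 2 H each → 4
  1 × C: 3 H
  1 × F: no H
  1 × O: no H
  Total hydrogens = 7.

7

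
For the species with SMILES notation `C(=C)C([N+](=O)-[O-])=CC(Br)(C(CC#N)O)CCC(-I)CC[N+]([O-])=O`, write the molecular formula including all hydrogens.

Heavy atoms from the SMILES: 1 Br, 13 C, 1 I, 3 N, 5 O.
Implicit hydrogens by atom environment:
  6 × C: 2 H each → 12
  4 × C: 1 H each → 4
  3 × C: no H
  2 × N (charge +1): no H
  2 × O: no H
  2 × O (charge -1): no H
  1 × Br: no H
  1 × I: no H
  1 × N: no H
  1 × O: 1 H
  Total hydrogens = 17.
Molecular formula: C13H17BrIN3O5

C13H17BrIN3O5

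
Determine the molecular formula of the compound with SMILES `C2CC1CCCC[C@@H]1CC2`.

Heavy atoms from the SMILES: 10 C.
Implicit hydrogens by atom environment:
  8 × C: 2 H each → 16
  2 × C: 1 H each → 2
  Total hydrogens = 18.
Molecular formula: C10H18

C10H18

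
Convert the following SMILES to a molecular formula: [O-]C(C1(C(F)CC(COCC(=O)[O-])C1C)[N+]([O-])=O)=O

Heavy atoms from the SMILES: 10 C, 1 F, 1 N, 7 O.
Implicit hydrogens by atom environment:
  4 × O: no H
  3 × C: 2 H each → 6
  3 × C: 1 H each → 3
  3 × C: no H
  3 × O (charge -1): no H
  1 × C: 3 H
  1 × F: no H
  1 × N (charge +1): no H
  Total hydrogens = 12.
Net charge -2.
Molecular formula: [C10H12FNO7]2-

[C10H12FNO7]2-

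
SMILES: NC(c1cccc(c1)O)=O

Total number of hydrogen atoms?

7

Hydrogens are implicit in SMILES; fill each atom to its normal valence:
  4 × C (aromatic): 1 H each → 4
  2 × C (aromatic): no H
  1 × C: no H
  1 × N: 2 H
  1 × O: 1 H
  1 × O: no H
  Total hydrogens = 7.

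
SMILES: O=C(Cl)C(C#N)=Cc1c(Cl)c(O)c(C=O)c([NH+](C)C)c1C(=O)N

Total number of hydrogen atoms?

Hydrogens are implicit in SMILES; fill each atom to its normal valence:
  6 × C (aromatic): no H
  4 × C: no H
  3 × O: no H
  2 × C: 3 H each → 6
  2 × C: 1 H each → 2
  2 × Cl: no H
  1 × N: 2 H
  1 × N (charge +1): 1 H
  1 × N: no H
  1 × O: 1 H
  Total hydrogens = 12.

12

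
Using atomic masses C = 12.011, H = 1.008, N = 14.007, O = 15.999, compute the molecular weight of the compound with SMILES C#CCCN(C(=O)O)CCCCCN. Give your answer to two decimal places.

Molecular formula: C10H18N2O2.
M = 10×12.011 + 18×1.008 + 2×14.007 + 2×15.999 = 198.27 g/mol.

198.27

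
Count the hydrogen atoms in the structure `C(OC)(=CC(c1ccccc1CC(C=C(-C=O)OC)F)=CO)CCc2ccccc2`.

27

Hydrogens are implicit in SMILES; fill each atom to its normal valence:
  9 × C (aromatic): 1 H each → 9
  5 × C: 1 H each → 5
  3 × C: 2 H each → 6
  3 × C: no H
  3 × C (aromatic): no H
  3 × O: no H
  2 × C: 3 H each → 6
  1 × F: no H
  1 × O: 1 H
  Total hydrogens = 27.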